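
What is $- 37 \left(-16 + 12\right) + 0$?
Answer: $148$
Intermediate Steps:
$- 37 \left(-16 + 12\right) + 0 = \left(-37\right) \left(-4\right) + 0 = 148 + 0 = 148$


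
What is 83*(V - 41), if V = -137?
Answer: -14774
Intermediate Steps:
83*(V - 41) = 83*(-137 - 41) = 83*(-178) = -14774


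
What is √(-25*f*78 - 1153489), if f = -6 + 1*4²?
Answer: I*√1172989 ≈ 1083.0*I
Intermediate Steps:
f = 10 (f = -6 + 1*16 = -6 + 16 = 10)
√(-25*f*78 - 1153489) = √(-25*10*78 - 1153489) = √(-250*78 - 1153489) = √(-19500 - 1153489) = √(-1172989) = I*√1172989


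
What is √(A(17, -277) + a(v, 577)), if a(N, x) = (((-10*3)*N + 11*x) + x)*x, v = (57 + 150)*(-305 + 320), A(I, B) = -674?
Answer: 2*I*√12438269 ≈ 7053.6*I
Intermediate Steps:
v = 3105 (v = 207*15 = 3105)
a(N, x) = x*(-30*N + 12*x) (a(N, x) = ((-30*N + 11*x) + x)*x = (-30*N + 12*x)*x = x*(-30*N + 12*x))
√(A(17, -277) + a(v, 577)) = √(-674 + 6*577*(-5*3105 + 2*577)) = √(-674 + 6*577*(-15525 + 1154)) = √(-674 + 6*577*(-14371)) = √(-674 - 49752402) = √(-49753076) = 2*I*√12438269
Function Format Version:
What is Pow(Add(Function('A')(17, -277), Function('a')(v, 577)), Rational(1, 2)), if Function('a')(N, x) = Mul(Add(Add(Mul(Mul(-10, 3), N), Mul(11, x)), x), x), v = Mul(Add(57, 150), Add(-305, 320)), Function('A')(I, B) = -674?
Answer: Mul(2, I, Pow(12438269, Rational(1, 2))) ≈ Mul(7053.6, I)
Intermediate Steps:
v = 3105 (v = Mul(207, 15) = 3105)
Function('a')(N, x) = Mul(x, Add(Mul(-30, N), Mul(12, x))) (Function('a')(N, x) = Mul(Add(Add(Mul(-30, N), Mul(11, x)), x), x) = Mul(Add(Mul(-30, N), Mul(12, x)), x) = Mul(x, Add(Mul(-30, N), Mul(12, x))))
Pow(Add(Function('A')(17, -277), Function('a')(v, 577)), Rational(1, 2)) = Pow(Add(-674, Mul(6, 577, Add(Mul(-5, 3105), Mul(2, 577)))), Rational(1, 2)) = Pow(Add(-674, Mul(6, 577, Add(-15525, 1154))), Rational(1, 2)) = Pow(Add(-674, Mul(6, 577, -14371)), Rational(1, 2)) = Pow(Add(-674, -49752402), Rational(1, 2)) = Pow(-49753076, Rational(1, 2)) = Mul(2, I, Pow(12438269, Rational(1, 2)))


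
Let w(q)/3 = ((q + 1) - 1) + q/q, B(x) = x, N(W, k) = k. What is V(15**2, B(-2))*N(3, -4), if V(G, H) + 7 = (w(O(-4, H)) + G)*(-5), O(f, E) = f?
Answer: 4348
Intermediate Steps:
w(q) = 3 + 3*q (w(q) = 3*(((q + 1) - 1) + q/q) = 3*(((1 + q) - 1) + 1) = 3*(q + 1) = 3*(1 + q) = 3 + 3*q)
V(G, H) = 38 - 5*G (V(G, H) = -7 + ((3 + 3*(-4)) + G)*(-5) = -7 + ((3 - 12) + G)*(-5) = -7 + (-9 + G)*(-5) = -7 + (45 - 5*G) = 38 - 5*G)
V(15**2, B(-2))*N(3, -4) = (38 - 5*15**2)*(-4) = (38 - 5*225)*(-4) = (38 - 1125)*(-4) = -1087*(-4) = 4348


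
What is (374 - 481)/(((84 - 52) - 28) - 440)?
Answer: 107/436 ≈ 0.24541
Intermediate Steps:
(374 - 481)/(((84 - 52) - 28) - 440) = -107/((32 - 28) - 440) = -107/(4 - 440) = -107/(-436) = -107*(-1/436) = 107/436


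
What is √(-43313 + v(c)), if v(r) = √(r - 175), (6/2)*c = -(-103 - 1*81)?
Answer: √(-389817 + 3*I*√1023)/3 ≈ 0.025614 + 208.12*I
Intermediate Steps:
c = 184/3 (c = (-(-103 - 1*81))/3 = (-(-103 - 81))/3 = (-1*(-184))/3 = (⅓)*184 = 184/3 ≈ 61.333)
v(r) = √(-175 + r)
√(-43313 + v(c)) = √(-43313 + √(-175 + 184/3)) = √(-43313 + √(-341/3)) = √(-43313 + I*√1023/3)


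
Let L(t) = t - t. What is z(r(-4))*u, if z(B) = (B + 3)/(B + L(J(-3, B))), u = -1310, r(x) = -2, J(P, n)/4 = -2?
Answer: 655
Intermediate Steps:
J(P, n) = -8 (J(P, n) = 4*(-2) = -8)
L(t) = 0
z(B) = (3 + B)/B (z(B) = (B + 3)/(B + 0) = (3 + B)/B)
z(r(-4))*u = ((3 - 2)/(-2))*(-1310) = -½*1*(-1310) = -½*(-1310) = 655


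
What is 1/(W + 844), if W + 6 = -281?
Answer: 1/557 ≈ 0.0017953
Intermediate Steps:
W = -287 (W = -6 - 281 = -287)
1/(W + 844) = 1/(-287 + 844) = 1/557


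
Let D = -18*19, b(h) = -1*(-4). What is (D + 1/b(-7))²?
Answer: 1868689/16 ≈ 1.1679e+5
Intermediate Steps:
b(h) = 4
D = -342
(D + 1/b(-7))² = (-342 + 1/4)² = (-342 + ¼)² = (-1367/4)² = 1868689/16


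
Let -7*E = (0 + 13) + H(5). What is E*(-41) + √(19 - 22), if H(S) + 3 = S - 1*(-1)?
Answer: 656/7 + I*√3 ≈ 93.714 + 1.732*I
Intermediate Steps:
H(S) = -2 + S (H(S) = -3 + (S - 1*(-1)) = -3 + (S + 1) = -3 + (1 + S) = -2 + S)
E = -16/7 (E = -((0 + 13) + (-2 + 5))/7 = -(13 + 3)/7 = -⅐*16 = -16/7 ≈ -2.2857)
E*(-41) + √(19 - 22) = -16/7*(-41) + √(19 - 22) = 656/7 + √(-3) = 656/7 + I*√3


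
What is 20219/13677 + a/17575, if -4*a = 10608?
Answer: 319077521/240373275 ≈ 1.3274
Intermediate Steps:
a = -2652 (a = -¼*10608 = -2652)
20219/13677 + a/17575 = 20219/13677 - 2652/17575 = 319077521/240373275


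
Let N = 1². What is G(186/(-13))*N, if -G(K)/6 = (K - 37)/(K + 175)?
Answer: 4002/2089 ≈ 1.9157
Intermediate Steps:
N = 1
G(K) = -6*(-37 + K)/(175 + K) (G(K) = -6*(K - 37)/(K + 175) = -6*(-37 + K)/(175 + K))
G(186/(-13))*N = (6*(37 - 186/(-13))/(175 + 186/(-13)))*1 = (6*(37 - 186*(-1)/13)/(175 + 186*(-1/13)))*1 = (6*(37 - 1*(-186/13))/(175 - 186/13))*1 = (6*(37 + 186/13)/(2089/13))*1 = (6*(13/2089)*(667/13))*1 = (4002/2089)*1 = 4002/2089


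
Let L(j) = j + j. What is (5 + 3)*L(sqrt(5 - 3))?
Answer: 16*sqrt(2) ≈ 22.627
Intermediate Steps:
L(j) = 2*j
(5 + 3)*L(sqrt(5 - 3)) = (5 + 3)*(2*sqrt(5 - 3)) = 8*(2*sqrt(2)) = 16*sqrt(2)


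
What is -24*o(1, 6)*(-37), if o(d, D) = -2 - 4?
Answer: -5328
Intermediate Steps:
o(d, D) = -6
-24*o(1, 6)*(-37) = -24*(-6)*(-37) = 144*(-37) = -5328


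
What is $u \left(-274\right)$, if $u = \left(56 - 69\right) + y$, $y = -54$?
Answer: $18358$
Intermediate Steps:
$u = -67$ ($u = \left(56 - 69\right) - 54 = -13 - 54 = -67$)
$u \left(-274\right) = \left(-67\right) \left(-274\right) = 18358$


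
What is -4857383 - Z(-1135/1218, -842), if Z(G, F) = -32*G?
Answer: -2958164407/609 ≈ -4.8574e+6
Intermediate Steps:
-4857383 - Z(-1135/1218, -842) = -4857383 - (-32)*(-1135/1218) = -4857383 - (-32)*(-1135*1/1218) = -4857383 - (-32)*(-1135)/1218 = -4857383 - 1*18160/609 = -4857383 - 18160/609 = -2958164407/609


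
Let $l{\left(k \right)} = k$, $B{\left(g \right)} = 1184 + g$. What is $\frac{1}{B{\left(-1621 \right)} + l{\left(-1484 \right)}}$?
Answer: $- \frac{1}{1921} \approx -0.00052056$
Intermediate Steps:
$\frac{1}{B{\left(-1621 \right)} + l{\left(-1484 \right)}} = \frac{1}{\left(1184 - 1621\right) - 1484} = \frac{1}{-437 - 1484} = \frac{1}{-1921} = - \frac{1}{1921}$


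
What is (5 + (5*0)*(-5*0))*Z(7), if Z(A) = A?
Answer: 35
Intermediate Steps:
(5 + (5*0)*(-5*0))*Z(7) = (5 + (5*0)*(-5*0))*7 = (5 + 0*0)*7 = (5 + 0)*7 = 5*7 = 35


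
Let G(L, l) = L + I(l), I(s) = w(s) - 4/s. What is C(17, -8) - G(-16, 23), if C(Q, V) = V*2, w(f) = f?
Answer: -525/23 ≈ -22.826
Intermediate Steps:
I(s) = s - 4/s
C(Q, V) = 2*V
G(L, l) = L + l - 4/l (G(L, l) = L + (l - 4/l) = L + l - 4/l)
C(17, -8) - G(-16, 23) = 2*(-8) - (-16 + 23 - 4/23) = -16 - (-16 + 23 - 4*1/23) = -16 - (-16 + 23 - 4/23) = -16 - 1*157/23 = -16 - 157/23 = -525/23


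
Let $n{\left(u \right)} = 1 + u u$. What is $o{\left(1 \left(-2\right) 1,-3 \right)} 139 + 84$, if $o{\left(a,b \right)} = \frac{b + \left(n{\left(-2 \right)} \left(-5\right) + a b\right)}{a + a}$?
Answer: $\frac{1697}{2} \approx 848.5$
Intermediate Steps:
$n{\left(u \right)} = 1 + u^{2}$
$o{\left(a,b \right)} = \frac{-25 + b + a b}{2 a}$ ($o{\left(a,b \right)} = \frac{b + \left(\left(1 + \left(-2\right)^{2}\right) \left(-5\right) + a b\right)}{a + a} = \frac{b + \left(\left(1 + 4\right) \left(-5\right) + a b\right)}{2 a} = \left(b + \left(5 \left(-5\right) + a b\right)\right) \frac{1}{2 a} = \left(b + \left(-25 + a b\right)\right) \frac{1}{2 a} = \left(-25 + b + a b\right) \frac{1}{2 a} = \frac{-25 + b + a b}{2 a}$)
$o{\left(1 \left(-2\right) 1,-3 \right)} 139 + 84 = \frac{-25 - 3 + 1 \left(-2\right) 1 \left(-3\right)}{2 \cdot 1 \left(-2\right) 1} \cdot 139 + 84 = \frac{-25 - 3 + \left(-2\right) 1 \left(-3\right)}{2 \left(\left(-2\right) 1\right)} 139 + 84 = \frac{-25 - 3 - -6}{2 \left(-2\right)} 139 + 84 = \frac{1}{2} \left(- \frac{1}{2}\right) \left(-25 - 3 + 6\right) 139 + 84 = \frac{1}{2} \left(- \frac{1}{2}\right) \left(-22\right) 139 + 84 = \frac{11}{2} \cdot 139 + 84 = \frac{1529}{2} + 84 = \frac{1697}{2}$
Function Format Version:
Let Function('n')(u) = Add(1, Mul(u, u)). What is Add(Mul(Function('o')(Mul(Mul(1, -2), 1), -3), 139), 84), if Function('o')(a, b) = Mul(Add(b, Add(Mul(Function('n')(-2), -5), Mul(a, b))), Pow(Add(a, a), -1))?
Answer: Rational(1697, 2) ≈ 848.50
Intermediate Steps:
Function('n')(u) = Add(1, Pow(u, 2))
Function('o')(a, b) = Mul(Rational(1, 2), Pow(a, -1), Add(-25, b, Mul(a, b))) (Function('o')(a, b) = Mul(Add(b, Add(Mul(Add(1, Pow(-2, 2)), -5), Mul(a, b))), Pow(Add(a, a), -1)) = Mul(Add(b, Add(Mul(Add(1, 4), -5), Mul(a, b))), Pow(Mul(2, a), -1)) = Mul(Add(b, Add(Mul(5, -5), Mul(a, b))), Mul(Rational(1, 2), Pow(a, -1))) = Mul(Add(b, Add(-25, Mul(a, b))), Mul(Rational(1, 2), Pow(a, -1))) = Mul(Add(-25, b, Mul(a, b)), Mul(Rational(1, 2), Pow(a, -1))) = Mul(Rational(1, 2), Pow(a, -1), Add(-25, b, Mul(a, b))))
Add(Mul(Function('o')(Mul(Mul(1, -2), 1), -3), 139), 84) = Add(Mul(Mul(Rational(1, 2), Pow(Mul(Mul(1, -2), 1), -1), Add(-25, -3, Mul(Mul(Mul(1, -2), 1), -3))), 139), 84) = Add(Mul(Mul(Rational(1, 2), Pow(Mul(-2, 1), -1), Add(-25, -3, Mul(Mul(-2, 1), -3))), 139), 84) = Add(Mul(Mul(Rational(1, 2), Pow(-2, -1), Add(-25, -3, Mul(-2, -3))), 139), 84) = Add(Mul(Mul(Rational(1, 2), Rational(-1, 2), Add(-25, -3, 6)), 139), 84) = Add(Mul(Mul(Rational(1, 2), Rational(-1, 2), -22), 139), 84) = Add(Mul(Rational(11, 2), 139), 84) = Add(Rational(1529, 2), 84) = Rational(1697, 2)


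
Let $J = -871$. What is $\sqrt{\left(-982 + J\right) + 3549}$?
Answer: $4 \sqrt{106} \approx 41.182$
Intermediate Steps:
$\sqrt{\left(-982 + J\right) + 3549} = \sqrt{\left(-982 - 871\right) + 3549} = \sqrt{-1853 + 3549} = \sqrt{1696} = 4 \sqrt{106}$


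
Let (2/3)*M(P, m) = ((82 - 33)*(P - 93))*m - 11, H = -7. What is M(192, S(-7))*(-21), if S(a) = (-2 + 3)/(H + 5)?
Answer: 306999/4 ≈ 76750.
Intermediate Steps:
S(a) = -½ (S(a) = (-2 + 3)/(-7 + 5) = 1/(-2) = 1*(-½) = -½)
M(P, m) = -33/2 + 3*m*(-4557 + 49*P)/2 (M(P, m) = 3*(((82 - 33)*(P - 93))*m - 11)/2 = 3*((49*(-93 + P))*m - 11)/2 = 3*((-4557 + 49*P)*m - 11)/2 = 3*(m*(-4557 + 49*P) - 11)/2 = 3*(-11 + m*(-4557 + 49*P))/2 = -33/2 + 3*m*(-4557 + 49*P)/2)
M(192, S(-7))*(-21) = (-33/2 - 13671/2*(-½) + (147/2)*192*(-½))*(-21) = (-33/2 + 13671/4 - 7056)*(-21) = -14619/4*(-21) = 306999/4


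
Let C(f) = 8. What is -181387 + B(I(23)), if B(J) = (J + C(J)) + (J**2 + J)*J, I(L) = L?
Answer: -168660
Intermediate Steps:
B(J) = 8 + J + J*(J + J**2) (B(J) = (J + 8) + (J**2 + J)*J = (8 + J) + (J + J**2)*J = (8 + J) + J*(J + J**2) = 8 + J + J*(J + J**2))
-181387 + B(I(23)) = -181387 + (8 + 23 + 23**2 + 23**3) = -181387 + (8 + 23 + 529 + 12167) = -181387 + 12727 = -168660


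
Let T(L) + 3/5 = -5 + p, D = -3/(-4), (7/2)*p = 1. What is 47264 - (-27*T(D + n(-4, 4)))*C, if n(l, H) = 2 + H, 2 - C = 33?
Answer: 1809922/35 ≈ 51712.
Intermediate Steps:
C = -31 (C = 2 - 1*33 = 2 - 33 = -31)
p = 2/7 (p = (2/7)*1 = 2/7 ≈ 0.28571)
D = 3/4 (D = -3*(-1/4) = 3/4 ≈ 0.75000)
T(L) = -186/35 (T(L) = -3/5 + (-5 + 2/7) = -3/5 - 33/7 = -186/35)
47264 - (-27*T(D + n(-4, 4)))*C = 47264 - (-27*(-186/35))*(-31) = 47264 - 5022*(-31)/35 = 47264 - 1*(-155682/35) = 47264 + 155682/35 = 1809922/35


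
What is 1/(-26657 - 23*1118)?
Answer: -1/52371 ≈ -1.9095e-5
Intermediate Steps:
1/(-26657 - 23*1118) = 1/(-26657 - 25714) = 1/(-52371) = -1/52371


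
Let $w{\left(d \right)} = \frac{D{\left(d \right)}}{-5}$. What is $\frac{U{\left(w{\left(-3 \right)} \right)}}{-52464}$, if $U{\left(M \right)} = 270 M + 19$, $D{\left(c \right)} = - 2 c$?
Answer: $\frac{305}{52464} \approx 0.0058135$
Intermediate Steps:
$w{\left(d \right)} = \frac{2 d}{5}$ ($w{\left(d \right)} = \frac{\left(-2\right) d}{-5} = - 2 d \left(- \frac{1}{5}\right) = \frac{2 d}{5}$)
$U{\left(M \right)} = 19 + 270 M$
$\frac{U{\left(w{\left(-3 \right)} \right)}}{-52464} = \frac{19 + 270 \cdot \frac{2}{5} \left(-3\right)}{-52464} = \left(19 + 270 \left(- \frac{6}{5}\right)\right) \left(- \frac{1}{52464}\right) = \left(19 - 324\right) \left(- \frac{1}{52464}\right) = \left(-305\right) \left(- \frac{1}{52464}\right) = \frac{305}{52464}$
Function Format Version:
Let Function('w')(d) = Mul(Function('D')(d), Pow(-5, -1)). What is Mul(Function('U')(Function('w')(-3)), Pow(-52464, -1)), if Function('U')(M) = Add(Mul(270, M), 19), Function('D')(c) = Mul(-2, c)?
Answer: Rational(305, 52464) ≈ 0.0058135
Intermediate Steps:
Function('w')(d) = Mul(Rational(2, 5), d) (Function('w')(d) = Mul(Mul(-2, d), Pow(-5, -1)) = Mul(Mul(-2, d), Rational(-1, 5)) = Mul(Rational(2, 5), d))
Function('U')(M) = Add(19, Mul(270, M))
Mul(Function('U')(Function('w')(-3)), Pow(-52464, -1)) = Mul(Add(19, Mul(270, Mul(Rational(2, 5), -3))), Pow(-52464, -1)) = Mul(Add(19, Mul(270, Rational(-6, 5))), Rational(-1, 52464)) = Mul(Add(19, -324), Rational(-1, 52464)) = Mul(-305, Rational(-1, 52464)) = Rational(305, 52464)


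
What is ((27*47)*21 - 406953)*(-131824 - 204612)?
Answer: 127947956544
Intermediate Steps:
((27*47)*21 - 406953)*(-131824 - 204612) = (1269*21 - 406953)*(-336436) = (26649 - 406953)*(-336436) = -380304*(-336436) = 127947956544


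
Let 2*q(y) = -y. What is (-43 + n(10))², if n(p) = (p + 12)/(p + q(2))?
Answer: 133225/81 ≈ 1644.8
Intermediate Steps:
q(y) = -y/2 (q(y) = (-y)/2 = -y/2)
n(p) = (12 + p)/(-1 + p) (n(p) = (p + 12)/(p - ½*2) = (12 + p)/(p - 1) = (12 + p)/(-1 + p))
(-43 + n(10))² = (-43 + (12 + 10)/(-1 + 10))² = (-43 + 22/9)² = (-365/9)² = 133225/81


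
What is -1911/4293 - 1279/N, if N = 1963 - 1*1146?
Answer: -2350678/1169127 ≈ -2.0106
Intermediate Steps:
N = 817 (N = 1963 - 1146 = 817)
-1911/4293 - 1279/N = -1911/4293 - 1279/817 = -1911*1/4293 - 1279*1/817 = -637/1431 - 1279/817 = -2350678/1169127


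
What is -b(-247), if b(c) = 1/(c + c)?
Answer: 1/494 ≈ 0.0020243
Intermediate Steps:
b(c) = 1/(2*c)
-b(-247) = -1/(2*(-247)) = -(-1)/(2*247) = -1*(-1/494) = 1/494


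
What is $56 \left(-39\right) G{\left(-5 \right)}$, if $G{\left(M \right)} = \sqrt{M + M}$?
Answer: $- 2184 i \sqrt{10} \approx - 6906.4 i$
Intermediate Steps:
$G{\left(M \right)} = \sqrt{2} \sqrt{M}$ ($G{\left(M \right)} = \sqrt{2 M} = \sqrt{2} \sqrt{M}$)
$56 \left(-39\right) G{\left(-5 \right)} = 56 \left(-39\right) \sqrt{2} \sqrt{-5} = - 2184 \sqrt{2} i \sqrt{5} = - 2184 i \sqrt{10}$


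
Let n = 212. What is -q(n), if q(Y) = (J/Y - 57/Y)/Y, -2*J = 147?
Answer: 261/89888 ≈ 0.0029036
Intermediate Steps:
J = -147/2 (J = -1/2*147 = -147/2 ≈ -73.500)
q(Y) = -261/(2*Y**2) (q(Y) = (-147/(2*Y) - 57/Y)/Y = (-261/(2*Y))/Y = -261/(2*Y**2))
-q(n) = -(-261)/(2*212**2) = -(-261)/(2*44944) = -1*(-261/89888) = 261/89888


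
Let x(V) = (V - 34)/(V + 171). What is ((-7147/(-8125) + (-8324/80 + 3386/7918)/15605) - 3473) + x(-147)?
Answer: -8384009764758833/2409427605000 ≈ -3479.7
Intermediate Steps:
x(V) = (-34 + V)/(171 + V)
((-7147/(-8125) + (-8324/80 + 3386/7918)/15605) - 3473) + x(-147) = ((-7147/(-8125) + (-8324/80 + 3386/7918)/15605) - 3473) + (-34 - 147)/(171 - 147) = ((-7147*(-1/8125) + (-8324*1/80 + 3386*(1/7918))*(1/15605)) - 3473) - 181/24 = ((7147/8125 + (-2081/20 + 1693/3959)*(1/15605)) - 3473) + (1/24)*(-181) = ((7147/8125 - 8204819/79180*1/15605) - 3473) - 181/24 = ((7147/8125 - 8204819/1235603900) - 3473) - 181/24 = (350567876757/401571267500 - 3473) - 181/24 = -1394306444150743/401571267500 - 181/24 = -8384009764758833/2409427605000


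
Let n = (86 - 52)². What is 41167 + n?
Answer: 42323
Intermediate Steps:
n = 1156 (n = 34² = 1156)
41167 + n = 41167 + 1156 = 42323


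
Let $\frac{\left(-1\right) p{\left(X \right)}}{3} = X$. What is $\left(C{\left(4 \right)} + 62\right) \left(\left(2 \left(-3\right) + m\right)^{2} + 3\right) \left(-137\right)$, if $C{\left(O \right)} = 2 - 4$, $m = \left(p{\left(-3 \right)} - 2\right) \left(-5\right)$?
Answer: $-13842480$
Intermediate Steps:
$p{\left(X \right)} = - 3 X$
$m = -35$ ($m = \left(\left(-3\right) \left(-3\right) - 2\right) \left(-5\right) = \left(9 - 2\right) \left(-5\right) = 7 \left(-5\right) = -35$)
$C{\left(O \right)} = -2$
$\left(C{\left(4 \right)} + 62\right) \left(\left(2 \left(-3\right) + m\right)^{2} + 3\right) \left(-137\right) = \left(-2 + 62\right) \left(\left(2 \left(-3\right) - 35\right)^{2} + 3\right) \left(-137\right) = 60 \left(\left(-6 - 35\right)^{2} + 3\right) \left(-137\right) = 60 \left(\left(-41\right)^{2} + 3\right) \left(-137\right) = 60 \left(1681 + 3\right) \left(-137\right) = 60 \cdot 1684 \left(-137\right) = 101040 \left(-137\right) = -13842480$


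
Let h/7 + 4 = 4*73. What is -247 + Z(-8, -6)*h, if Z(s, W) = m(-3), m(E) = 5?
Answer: 9833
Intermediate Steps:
Z(s, W) = 5
h = 2016 (h = -28 + 7*(4*73) = -28 + 7*292 = -28 + 2044 = 2016)
-247 + Z(-8, -6)*h = -247 + 5*2016 = -247 + 10080 = 9833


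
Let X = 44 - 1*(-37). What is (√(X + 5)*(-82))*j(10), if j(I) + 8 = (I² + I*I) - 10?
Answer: -14924*√86 ≈ -1.3840e+5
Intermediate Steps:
X = 81 (X = 44 + 37 = 81)
j(I) = -18 + 2*I² (j(I) = -8 + ((I² + I*I) - 10) = -8 + ((I² + I²) - 10) = -8 + (2*I² - 10) = -8 + (-10 + 2*I²) = -18 + 2*I²)
(√(X + 5)*(-82))*j(10) = (√(81 + 5)*(-82))*(-18 + 2*10²) = (√86*(-82))*(-18 + 2*100) = (-82*√86)*(-18 + 200) = -82*√86*182 = -14924*√86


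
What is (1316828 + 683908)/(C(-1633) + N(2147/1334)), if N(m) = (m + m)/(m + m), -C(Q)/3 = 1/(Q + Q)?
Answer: 6534403776/3269 ≈ 1.9989e+6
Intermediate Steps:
C(Q) = -3/(2*Q) (C(Q) = -3/(Q + Q) = -3*1/(2*Q) = -3/(2*Q))
N(m) = 1 (N(m) = (2*m)/((2*m)) = (2*m)*(1/(2*m)) = 1)
(1316828 + 683908)/(C(-1633) + N(2147/1334)) = (1316828 + 683908)/(-3/2/(-1633) + 1) = 2000736/(-3/2*(-1/1633) + 1) = 2000736/(3/3266 + 1) = 2000736/(3269/3266) = 2000736*(3266/3269) = 6534403776/3269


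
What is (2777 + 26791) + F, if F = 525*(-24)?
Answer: 16968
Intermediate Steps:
F = -12600
(2777 + 26791) + F = (2777 + 26791) - 12600 = 29568 - 12600 = 16968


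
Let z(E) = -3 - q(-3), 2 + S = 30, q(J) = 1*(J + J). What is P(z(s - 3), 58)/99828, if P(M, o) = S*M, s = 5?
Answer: 7/8319 ≈ 0.00084145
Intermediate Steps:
q(J) = 2*J (q(J) = 1*(2*J) = 2*J)
S = 28 (S = -2 + 30 = 28)
z(E) = 3 (z(E) = -3 - 2*(-3) = -3 - 1*(-6) = -3 + 6 = 3)
P(M, o) = 28*M
P(z(s - 3), 58)/99828 = (28*3)/99828 = 84*(1/99828) = 7/8319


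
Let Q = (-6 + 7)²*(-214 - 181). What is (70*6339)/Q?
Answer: -88746/79 ≈ -1123.4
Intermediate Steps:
Q = -395 (Q = 1²*(-395) = 1*(-395) = -395)
(70*6339)/Q = (70*6339)/(-395) = 443730*(-1/395) = -88746/79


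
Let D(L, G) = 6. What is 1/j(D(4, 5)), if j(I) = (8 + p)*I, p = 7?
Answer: 1/90 ≈ 0.011111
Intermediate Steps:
j(I) = 15*I (j(I) = (8 + 7)*I = 15*I)
1/j(D(4, 5)) = 1/(15*6) = 1/90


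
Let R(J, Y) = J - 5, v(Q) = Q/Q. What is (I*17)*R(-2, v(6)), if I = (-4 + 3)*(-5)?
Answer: -595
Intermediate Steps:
v(Q) = 1
R(J, Y) = -5 + J
I = 5 (I = -1*(-5) = 5)
(I*17)*R(-2, v(6)) = (5*17)*(-5 - 2) = 85*(-7) = -595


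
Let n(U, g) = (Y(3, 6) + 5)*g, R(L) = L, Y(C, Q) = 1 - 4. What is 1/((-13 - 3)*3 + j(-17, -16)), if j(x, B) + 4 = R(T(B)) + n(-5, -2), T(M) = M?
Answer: -1/72 ≈ -0.013889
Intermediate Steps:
Y(C, Q) = -3
n(U, g) = 2*g (n(U, g) = (-3 + 5)*g = 2*g)
j(x, B) = -8 + B (j(x, B) = -4 + (B + 2*(-2)) = -4 + (B - 4) = -4 + (-4 + B) = -8 + B)
1/((-13 - 3)*3 + j(-17, -16)) = 1/((-13 - 3)*3 + (-8 - 16)) = 1/(-16*3 - 24) = 1/(-48 - 24) = 1/(-72) = -1/72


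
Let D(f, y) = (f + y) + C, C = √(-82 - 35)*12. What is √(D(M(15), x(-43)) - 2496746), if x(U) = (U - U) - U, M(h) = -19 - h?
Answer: √(-2496737 + 36*I*√13) ≈ 0.041 + 1580.1*I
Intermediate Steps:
x(U) = -U (x(U) = 0 - U = -U)
C = 36*I*√13 (C = √(-117)*12 = (3*I*√13)*12 = 36*I*√13 ≈ 129.8*I)
D(f, y) = f + y + 36*I*√13 (D(f, y) = (f + y) + 36*I*√13 = f + y + 36*I*√13)
√(D(M(15), x(-43)) - 2496746) = √(((-19 - 1*15) - 1*(-43) + 36*I*√13) - 2496746) = √(((-19 - 15) + 43 + 36*I*√13) - 2496746) = √((-34 + 43 + 36*I*√13) - 2496746) = √((9 + 36*I*√13) - 2496746) = √(-2496737 + 36*I*√13)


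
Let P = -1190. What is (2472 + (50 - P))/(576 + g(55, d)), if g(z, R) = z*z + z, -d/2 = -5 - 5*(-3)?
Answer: 464/457 ≈ 1.0153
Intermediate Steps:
d = -20 (d = -2*(-5 - 5*(-3)) = -2*(-5 + 15) = -2*10 = -20)
g(z, R) = z + z**2 (g(z, R) = z**2 + z = z + z**2)
(2472 + (50 - P))/(576 + g(55, d)) = (2472 + (50 - 1*(-1190)))/(576 + 55*(1 + 55)) = (2472 + (50 + 1190))/(576 + 55*56) = (2472 + 1240)/(576 + 3080) = 3712/3656 = 3712*(1/3656) = 464/457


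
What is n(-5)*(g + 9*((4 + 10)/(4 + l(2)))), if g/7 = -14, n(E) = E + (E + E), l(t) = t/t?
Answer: 1092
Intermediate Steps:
l(t) = 1
n(E) = 3*E (n(E) = E + 2*E = 3*E)
g = -98 (g = 7*(-14) = -98)
n(-5)*(g + 9*((4 + 10)/(4 + l(2)))) = (3*(-5))*(-98 + 9*((4 + 10)/(4 + 1))) = -15*(-98 + 9*(14/5)) = -15*(-98 + 126/5) = -15*(-364/5) = 1092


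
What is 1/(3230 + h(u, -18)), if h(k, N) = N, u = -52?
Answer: 1/3212 ≈ 0.00031133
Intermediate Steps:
1/(3230 + h(u, -18)) = 1/(3230 - 18) = 1/3212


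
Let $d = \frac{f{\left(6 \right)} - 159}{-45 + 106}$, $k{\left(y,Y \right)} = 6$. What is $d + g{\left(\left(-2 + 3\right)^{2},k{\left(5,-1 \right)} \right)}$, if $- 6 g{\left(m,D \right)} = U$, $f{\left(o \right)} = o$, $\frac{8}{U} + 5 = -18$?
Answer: $- \frac{10313}{4209} \approx -2.4502$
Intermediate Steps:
$U = - \frac{8}{23}$ ($U = \frac{8}{-5 - 18} = \frac{8}{-23} = 8 \left(- \frac{1}{23}\right) = - \frac{8}{23} \approx -0.34783$)
$g{\left(m,D \right)} = \frac{4}{69}$ ($g{\left(m,D \right)} = \left(- \frac{1}{6}\right) \left(- \frac{8}{23}\right) = \frac{4}{69}$)
$d = - \frac{153}{61}$ ($d = \frac{6 - 159}{-45 + 106} = - \frac{153}{61} \approx -2.5082$)
$d + g{\left(\left(-2 + 3\right)^{2},k{\left(5,-1 \right)} \right)} = - \frac{153}{61} + \frac{4}{69} = - \frac{10313}{4209}$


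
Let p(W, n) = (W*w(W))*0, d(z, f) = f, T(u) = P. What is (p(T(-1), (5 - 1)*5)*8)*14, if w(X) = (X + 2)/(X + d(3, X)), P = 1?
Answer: 0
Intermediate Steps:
T(u) = 1
w(X) = (2 + X)/(2*X) (w(X) = (X + 2)/(X + X) = (2 + X)/((2*X)) = (2 + X)*(1/(2*X)) = (2 + X)/(2*X))
p(W, n) = 0 (p(W, n) = (W*((2 + W)/(2*W)))*0 = (1 + W/2)*0 = 0)
(p(T(-1), (5 - 1)*5)*8)*14 = (0*8)*14 = 0*14 = 0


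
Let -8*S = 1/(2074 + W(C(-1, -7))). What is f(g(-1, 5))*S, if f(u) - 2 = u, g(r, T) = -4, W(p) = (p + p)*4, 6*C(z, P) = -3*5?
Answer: 1/8216 ≈ 0.00012171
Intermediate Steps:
C(z, P) = -5/2 (C(z, P) = (-3*5)/6 = (1/6)*(-15) = -5/2)
W(p) = 8*p (W(p) = (2*p)*4 = 8*p)
f(u) = 2 + u
S = -1/16432 (S = -1/(8*(2074 + 8*(-5/2))) = -1/(8*(2074 - 20)) = -1/8/2054 = -1/8*1/2054 = -1/16432 ≈ -6.0857e-5)
f(g(-1, 5))*S = (2 - 4)*(-1/16432) = -2*(-1/16432) = 1/8216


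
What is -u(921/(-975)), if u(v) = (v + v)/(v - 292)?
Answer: -614/95207 ≈ -0.0064491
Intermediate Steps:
u(v) = 2*v/(-292 + v) (u(v) = (2*v)/(-292 + v) = 2*v/(-292 + v))
-u(921/(-975)) = -2*921/(-975)/(-292 + 921/(-975)) = -2*921*(-1/975)/(-292 + 921*(-1/975)) = -2*(-307)/(325*(-292 - 307/325)) = -2*(-307)/(325*(-95207/325)) = -2*(-307)*(-325)/(325*95207) = -1*614/95207 = -614/95207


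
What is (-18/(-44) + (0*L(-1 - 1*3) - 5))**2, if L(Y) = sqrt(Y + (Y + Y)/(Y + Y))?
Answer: 10201/484 ≈ 21.076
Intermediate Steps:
L(Y) = sqrt(1 + Y) (L(Y) = sqrt(Y + (2*Y)/((2*Y))) = sqrt(Y + (2*Y)*(1/(2*Y))) = sqrt(Y + 1) = sqrt(1 + Y))
(-18/(-44) + (0*L(-1 - 1*3) - 5))**2 = (-18/(-44) + (0*sqrt(1 + (-1 - 1*3)) - 5))**2 = (-18*(-1/44) + (0*sqrt(1 + (-1 - 3)) - 5))**2 = (9/22 + (0*sqrt(1 - 4) - 5))**2 = (9/22 + (0*sqrt(-3) - 5))**2 = (9/22 + (0*(I*sqrt(3)) - 5))**2 = (9/22 + (0 - 5))**2 = (9/22 - 5)**2 = (-101/22)**2 = 10201/484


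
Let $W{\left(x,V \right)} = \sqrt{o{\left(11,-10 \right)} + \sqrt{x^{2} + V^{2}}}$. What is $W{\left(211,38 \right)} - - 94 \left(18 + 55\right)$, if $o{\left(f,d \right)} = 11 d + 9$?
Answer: $6862 + \sqrt{-101 + \sqrt{45965}} \approx 6872.6$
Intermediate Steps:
$o{\left(f,d \right)} = 9 + 11 d$
$W{\left(x,V \right)} = \sqrt{-101 + \sqrt{V^{2} + x^{2}}}$ ($W{\left(x,V \right)} = \sqrt{\left(9 + 11 \left(-10\right)\right) + \sqrt{x^{2} + V^{2}}} = \sqrt{\left(9 - 110\right) + \sqrt{V^{2} + x^{2}}} = \sqrt{-101 + \sqrt{V^{2} + x^{2}}}$)
$W{\left(211,38 \right)} - - 94 \left(18 + 55\right) = \sqrt{-101 + \sqrt{38^{2} + 211^{2}}} - - 94 \left(18 + 55\right) = \sqrt{-101 + \sqrt{1444 + 44521}} - \left(-94\right) 73 = \sqrt{-101 + \sqrt{45965}} - -6862 = \sqrt{-101 + \sqrt{45965}} + 6862 = 6862 + \sqrt{-101 + \sqrt{45965}}$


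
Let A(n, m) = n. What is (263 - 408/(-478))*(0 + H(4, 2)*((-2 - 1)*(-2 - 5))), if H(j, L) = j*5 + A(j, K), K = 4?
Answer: 31782744/239 ≈ 1.3298e+5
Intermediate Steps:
H(j, L) = 6*j (H(j, L) = j*5 + j = 5*j + j = 6*j)
(263 - 408/(-478))*(0 + H(4, 2)*((-2 - 1)*(-2 - 5))) = (263 - 408/(-478))*(0 + (6*4)*((-2 - 1)*(-2 - 5))) = (263 - 408*(-1)/478)*(0 + 24*(-3*(-7))) = (263 - 1*(-204/239))*(0 + 24*21) = (263 + 204/239)*(0 + 504) = (63061/239)*504 = 31782744/239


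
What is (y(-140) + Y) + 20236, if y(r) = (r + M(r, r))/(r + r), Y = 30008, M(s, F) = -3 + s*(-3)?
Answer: 14068043/280 ≈ 50243.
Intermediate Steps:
M(s, F) = -3 - 3*s
y(r) = (-3 - 2*r)/(2*r) (y(r) = (r + (-3 - 3*r))/(r + r) = (-3 - 2*r)/((2*r)) = (-3 - 2*r)*(1/(2*r)) = (-3 - 2*r)/(2*r))
(y(-140) + Y) + 20236 = ((-3/2 - 1*(-140))/(-140) + 30008) + 20236 = (-(-3/2 + 140)/140 + 30008) + 20236 = (-1/140*277/2 + 30008) + 20236 = (-277/280 + 30008) + 20236 = 8401963/280 + 20236 = 14068043/280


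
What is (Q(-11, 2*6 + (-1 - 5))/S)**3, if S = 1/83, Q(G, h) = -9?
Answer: -416832723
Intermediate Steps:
S = 1/83 ≈ 0.012048
(Q(-11, 2*6 + (-1 - 5))/S)**3 = (-9/1/83)**3 = (-9*83)**3 = (-747)**3 = -416832723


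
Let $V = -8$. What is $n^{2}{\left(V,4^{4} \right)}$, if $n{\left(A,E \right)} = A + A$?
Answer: $256$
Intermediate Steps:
$n{\left(A,E \right)} = 2 A$
$n^{2}{\left(V,4^{4} \right)} = \left(2 \left(-8\right)\right)^{2} = \left(-16\right)^{2} = 256$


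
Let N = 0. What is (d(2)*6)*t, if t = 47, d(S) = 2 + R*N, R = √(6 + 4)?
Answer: 564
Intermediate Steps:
R = √10 ≈ 3.1623
d(S) = 2 (d(S) = 2 + √10*0 = 2 + 0 = 2)
(d(2)*6)*t = (2*6)*47 = 12*47 = 564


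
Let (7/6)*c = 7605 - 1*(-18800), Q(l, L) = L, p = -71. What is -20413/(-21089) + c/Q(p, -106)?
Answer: -1662991912/7824019 ≈ -212.55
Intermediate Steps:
c = 158430/7 (c = 6*(7605 - 1*(-18800))/7 = 6*(7605 + 18800)/7 = (6/7)*26405 = 158430/7 ≈ 22633.)
-20413/(-21089) + c/Q(p, -106) = -20413/(-21089) + (158430/7)/(-106) = -20413*(-1/21089) + (158430/7)*(-1/106) = 20413/21089 - 79215/371 = -1662991912/7824019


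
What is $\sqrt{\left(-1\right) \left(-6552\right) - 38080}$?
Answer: $2 i \sqrt{7882} \approx 177.56 i$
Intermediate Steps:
$\sqrt{\left(-1\right) \left(-6552\right) - 38080} = \sqrt{6552 - 38080} = \sqrt{-31528} = 2 i \sqrt{7882}$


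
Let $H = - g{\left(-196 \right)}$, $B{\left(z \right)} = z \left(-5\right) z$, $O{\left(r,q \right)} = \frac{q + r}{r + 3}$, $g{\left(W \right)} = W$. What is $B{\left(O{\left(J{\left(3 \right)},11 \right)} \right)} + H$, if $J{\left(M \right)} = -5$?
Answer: $151$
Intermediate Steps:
$O{\left(r,q \right)} = \frac{q + r}{3 + r}$
$B{\left(z \right)} = - 5 z^{2}$ ($B{\left(z \right)} = - 5 z z = - 5 z^{2}$)
$H = 196$ ($H = \left(-1\right) \left(-196\right) = 196$)
$B{\left(O{\left(J{\left(3 \right)},11 \right)} \right)} + H = - 5 \left(\frac{11 - 5}{3 - 5}\right)^{2} + 196 = - 5 \left(\frac{1}{-2} \cdot 6\right)^{2} + 196 = - 5 \left(\left(- \frac{1}{2}\right) 6\right)^{2} + 196 = - 5 \left(-3\right)^{2} + 196 = \left(-5\right) 9 + 196 = -45 + 196 = 151$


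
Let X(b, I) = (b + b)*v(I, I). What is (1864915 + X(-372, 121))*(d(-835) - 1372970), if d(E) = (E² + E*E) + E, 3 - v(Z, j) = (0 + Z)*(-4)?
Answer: 31020908615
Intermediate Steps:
v(Z, j) = 3 + 4*Z (v(Z, j) = 3 - (0 + Z)*(-4) = 3 - Z*(-4) = 3 - (-4)*Z = 3 + 4*Z)
X(b, I) = 2*b*(3 + 4*I) (X(b, I) = (b + b)*(3 + 4*I) = (2*b)*(3 + 4*I) = 2*b*(3 + 4*I))
d(E) = E + 2*E² (d(E) = (E² + E²) + E = 2*E² + E = E + 2*E²)
(1864915 + X(-372, 121))*(d(-835) - 1372970) = (1864915 + 2*(-372)*(3 + 4*121))*(-835*(1 + 2*(-835)) - 1372970) = (1864915 + 2*(-372)*(3 + 484))*(-835*(1 - 1670) - 1372970) = (1864915 + 2*(-372)*487)*(-835*(-1669) - 1372970) = (1864915 - 362328)*(1393615 - 1372970) = 1502587*20645 = 31020908615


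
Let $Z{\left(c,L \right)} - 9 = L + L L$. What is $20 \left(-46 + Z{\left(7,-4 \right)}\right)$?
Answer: $-500$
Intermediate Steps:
$Z{\left(c,L \right)} = 9 + L + L^{2}$ ($Z{\left(c,L \right)} = 9 + \left(L + L L\right) = 9 + \left(L + L^{2}\right) = 9 + L + L^{2}$)
$20 \left(-46 + Z{\left(7,-4 \right)}\right) = 20 \left(-46 + \left(9 - 4 + \left(-4\right)^{2}\right)\right) = 20 \left(-46 + \left(9 - 4 + 16\right)\right) = 20 \left(-46 + 21\right) = 20 \left(-25\right) = -500$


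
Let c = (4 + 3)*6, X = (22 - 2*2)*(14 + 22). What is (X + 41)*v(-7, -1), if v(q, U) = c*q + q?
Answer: -207389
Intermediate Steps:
X = 648 (X = (22 - 4)*36 = 18*36 = 648)
c = 42 (c = 7*6 = 42)
v(q, U) = 43*q (v(q, U) = 42*q + q = 43*q)
(X + 41)*v(-7, -1) = (648 + 41)*(43*(-7)) = 689*(-301) = -207389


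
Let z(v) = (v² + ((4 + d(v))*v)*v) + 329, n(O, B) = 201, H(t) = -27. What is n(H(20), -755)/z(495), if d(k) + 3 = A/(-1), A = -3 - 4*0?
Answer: 201/1225454 ≈ 0.00016402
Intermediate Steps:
A = -3 (A = -3 + 0 = -3)
d(k) = 0 (d(k) = -3 - 3/(-1) = -3 - 3*(-1) = -3 + 3 = 0)
z(v) = 329 + 5*v² (z(v) = (v² + ((4 + 0)*v)*v) + 329 = (v² + (4*v)*v) + 329 = (v² + 4*v²) + 329 = 5*v² + 329 = 329 + 5*v²)
n(H(20), -755)/z(495) = 201/(329 + 5*495²) = 201/(329 + 5*245025) = 201/(329 + 1225125) = 201/1225454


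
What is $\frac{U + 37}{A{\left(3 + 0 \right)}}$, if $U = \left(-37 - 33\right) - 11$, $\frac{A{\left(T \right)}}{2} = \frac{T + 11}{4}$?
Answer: $- \frac{44}{7} \approx -6.2857$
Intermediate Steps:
$A{\left(T \right)} = \frac{11}{2} + \frac{T}{2}$ ($A{\left(T \right)} = 2 \frac{T + 11}{4} = 2 \left(11 + T\right) \frac{1}{4} = 2 \left(\frac{11}{4} + \frac{T}{4}\right) = \frac{11}{2} + \frac{T}{2}$)
$U = -81$ ($U = -70 - 11 = -81$)
$\frac{U + 37}{A{\left(3 + 0 \right)}} = \frac{-81 + 37}{\frac{11}{2} + \frac{3 + 0}{2}} = - \frac{44}{\frac{11}{2} + \frac{1}{2} \cdot 3} = - \frac{44}{\frac{11}{2} + \frac{3}{2}} = - \frac{44}{7}$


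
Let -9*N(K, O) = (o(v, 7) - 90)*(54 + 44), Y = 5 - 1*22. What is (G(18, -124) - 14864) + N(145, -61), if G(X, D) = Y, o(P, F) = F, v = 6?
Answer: -125795/9 ≈ -13977.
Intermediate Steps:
Y = -17 (Y = 5 - 22 = -17)
N(K, O) = 8134/9 (N(K, O) = -(7 - 90)*(54 + 44)/9 = -(-83)*98/9 = -⅑*(-8134) = 8134/9)
G(X, D) = -17
(G(18, -124) - 14864) + N(145, -61) = (-17 - 14864) + 8134/9 = -14881 + 8134/9 = -125795/9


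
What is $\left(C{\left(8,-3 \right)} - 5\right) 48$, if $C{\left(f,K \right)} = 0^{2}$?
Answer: $-240$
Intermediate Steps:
$C{\left(f,K \right)} = 0$
$\left(C{\left(8,-3 \right)} - 5\right) 48 = \left(0 - 5\right) 48 = \left(-5\right) 48 = -240$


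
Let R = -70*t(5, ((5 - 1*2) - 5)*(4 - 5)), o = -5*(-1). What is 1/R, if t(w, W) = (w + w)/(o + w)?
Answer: -1/70 ≈ -0.014286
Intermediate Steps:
o = 5
t(w, W) = 2*w/(5 + w) (t(w, W) = (w + w)/(5 + w) = (2*w)/(5 + w) = 2*w/(5 + w))
R = -70 (R = -140*5/(5 + 5) = -140*5/10 = -70*1 = -70)
1/R = 1/(-70) = -1/70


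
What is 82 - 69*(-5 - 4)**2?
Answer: -5507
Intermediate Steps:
82 - 69*(-5 - 4)**2 = 82 - 69*(-9)**2 = 82 - 69*81 = 82 - 5589 = -5507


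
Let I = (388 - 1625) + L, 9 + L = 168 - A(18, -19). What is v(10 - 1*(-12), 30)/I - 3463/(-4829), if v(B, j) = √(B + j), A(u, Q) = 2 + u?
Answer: 3463/4829 - √13/549 ≈ 0.71056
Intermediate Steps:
L = 139 (L = -9 + (168 - (2 + 18)) = -9 + (168 - 1*20) = -9 + (168 - 20) = -9 + 148 = 139)
I = -1098 (I = (388 - 1625) + 139 = -1237 + 139 = -1098)
v(10 - 1*(-12), 30)/I - 3463/(-4829) = √((10 - 1*(-12)) + 30)/(-1098) - 3463/(-4829) = √((10 + 12) + 30)*(-1/1098) - 3463*(-1/4829) = √(22 + 30)*(-1/1098) + 3463/4829 = √52*(-1/1098) + 3463/4829 = (2*√13)*(-1/1098) + 3463/4829 = -√13/549 + 3463/4829 = 3463/4829 - √13/549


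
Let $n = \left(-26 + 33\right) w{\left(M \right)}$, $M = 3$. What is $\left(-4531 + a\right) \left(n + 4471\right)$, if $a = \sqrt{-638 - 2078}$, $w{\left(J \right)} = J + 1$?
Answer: $-20384969 + 8998 i \sqrt{679} \approx -2.0385 \cdot 10^{7} + 2.3447 \cdot 10^{5} i$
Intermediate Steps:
$w{\left(J \right)} = 1 + J$
$n = 28$ ($n = \left(-26 + 33\right) \left(1 + 3\right) = 7 \cdot 4 = 28$)
$a = 2 i \sqrt{679}$ ($a = \sqrt{-2716} = 2 i \sqrt{679} \approx 52.115 i$)
$\left(-4531 + a\right) \left(n + 4471\right) = \left(-4531 + 2 i \sqrt{679}\right) \left(28 + 4471\right) = \left(-4531 + 2 i \sqrt{679}\right) 4499 = -20384969 + 8998 i \sqrt{679}$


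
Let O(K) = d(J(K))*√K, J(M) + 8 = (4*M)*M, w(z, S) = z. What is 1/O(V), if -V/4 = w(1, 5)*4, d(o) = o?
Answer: -I/4064 ≈ -0.00024606*I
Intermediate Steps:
J(M) = -8 + 4*M² (J(M) = -8 + (4*M)*M = -8 + 4*M²)
V = -16 (V = -4*4 = -16)
O(K) = √K*(-8 + 4*K²) (O(K) = (-8 + 4*K²)*√K = √K*(-8 + 4*K²))
1/O(V) = 1/(4*√(-16)*(-2 + (-16)²)) = 1/(4*(4*I)*(-2 + 256)) = 1/(4*(4*I)*254) = 1/(4064*I) = -I/4064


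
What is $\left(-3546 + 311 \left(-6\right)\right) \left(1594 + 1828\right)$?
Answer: $-18519864$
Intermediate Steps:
$\left(-3546 + 311 \left(-6\right)\right) \left(1594 + 1828\right) = \left(-3546 - 1866\right) 3422 = \left(-5412\right) 3422 = -18519864$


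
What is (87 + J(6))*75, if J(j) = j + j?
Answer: 7425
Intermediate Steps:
J(j) = 2*j
(87 + J(6))*75 = (87 + 2*6)*75 = (87 + 12)*75 = 99*75 = 7425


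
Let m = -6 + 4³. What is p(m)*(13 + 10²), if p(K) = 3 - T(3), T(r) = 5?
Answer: -226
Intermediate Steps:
m = 58 (m = -6 + 64 = 58)
p(K) = -2 (p(K) = 3 - 1*5 = 3 - 5 = -2)
p(m)*(13 + 10²) = -2*(13 + 10²) = -2*(13 + 100) = -2*113 = -226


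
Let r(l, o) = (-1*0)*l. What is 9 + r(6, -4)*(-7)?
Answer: 9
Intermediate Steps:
r(l, o) = 0 (r(l, o) = 0*l = 0)
9 + r(6, -4)*(-7) = 9 + 0*(-7) = 9 + 0 = 9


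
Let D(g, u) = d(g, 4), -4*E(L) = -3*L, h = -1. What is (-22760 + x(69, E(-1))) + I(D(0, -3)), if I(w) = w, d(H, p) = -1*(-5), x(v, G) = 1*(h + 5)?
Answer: -22751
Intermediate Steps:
E(L) = 3*L/4 (E(L) = -(-3)*L/4 = 3*L/4)
x(v, G) = 4 (x(v, G) = 1*(-1 + 5) = 1*4 = 4)
d(H, p) = 5
D(g, u) = 5
(-22760 + x(69, E(-1))) + I(D(0, -3)) = (-22760 + 4) + 5 = -22756 + 5 = -22751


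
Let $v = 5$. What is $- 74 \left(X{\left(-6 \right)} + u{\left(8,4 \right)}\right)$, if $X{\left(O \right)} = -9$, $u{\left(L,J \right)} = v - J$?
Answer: $592$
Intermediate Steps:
$u{\left(L,J \right)} = 5 - J$
$- 74 \left(X{\left(-6 \right)} + u{\left(8,4 \right)}\right) = - 74 \left(-9 + \left(5 - 4\right)\right) = - 74 \left(-9 + 1\right) = \left(-74\right) \left(-8\right) = 592$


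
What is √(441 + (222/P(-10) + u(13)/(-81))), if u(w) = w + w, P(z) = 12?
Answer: √148774/18 ≈ 21.428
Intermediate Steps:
u(w) = 2*w
√(441 + (222/P(-10) + u(13)/(-81))) = √(441 + (222/12 + (2*13)/(-81))) = √(441 + (222*(1/12) + 26*(-1/81))) = √(441 + (37/2 - 26/81)) = √(441 + 2945/162) = √(74387/162) = √148774/18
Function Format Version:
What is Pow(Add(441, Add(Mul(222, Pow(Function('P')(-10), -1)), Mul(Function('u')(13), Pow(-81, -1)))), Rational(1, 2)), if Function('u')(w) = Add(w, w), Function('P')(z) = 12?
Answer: Mul(Rational(1, 18), Pow(148774, Rational(1, 2))) ≈ 21.428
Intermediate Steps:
Function('u')(w) = Mul(2, w)
Pow(Add(441, Add(Mul(222, Pow(Function('P')(-10), -1)), Mul(Function('u')(13), Pow(-81, -1)))), Rational(1, 2)) = Pow(Add(441, Add(Mul(222, Pow(12, -1)), Mul(Mul(2, 13), Pow(-81, -1)))), Rational(1, 2)) = Pow(Add(441, Add(Mul(222, Rational(1, 12)), Mul(26, Rational(-1, 81)))), Rational(1, 2)) = Pow(Add(441, Add(Rational(37, 2), Rational(-26, 81))), Rational(1, 2)) = Pow(Add(441, Rational(2945, 162)), Rational(1, 2)) = Pow(Rational(74387, 162), Rational(1, 2)) = Mul(Rational(1, 18), Pow(148774, Rational(1, 2)))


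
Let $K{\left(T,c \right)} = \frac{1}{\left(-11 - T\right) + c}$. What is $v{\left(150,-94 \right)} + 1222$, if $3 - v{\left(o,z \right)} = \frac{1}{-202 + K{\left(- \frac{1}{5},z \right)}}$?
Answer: $\frac{129670449}{105853} \approx 1225.0$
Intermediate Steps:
$K{\left(T,c \right)} = \frac{1}{-11 + c - T}$
$v{\left(o,z \right)} = 3 - \frac{1}{-202 + \frac{1}{- \frac{54}{5} + z}}$ ($v{\left(o,z \right)} = 3 - \frac{1}{-202 + \frac{1}{-11 + z - - \frac{1}{5}}} = 3 - \frac{1}{-202 + \frac{1}{-11 + z + \frac{1}{5}}} = 3 - \frac{1}{-202 + \frac{1}{- \frac{54}{5} + z}}$)
$v{\left(150,-94 \right)} + 1222 = \frac{-32793 + 3035 \left(-94\right)}{-10913 + 1010 \left(-94\right)} + 1222 = \frac{-32793 - 285290}{-10913 - 94940} + 1222 = \frac{1}{-105853} \left(-318083\right) + 1222 = \left(- \frac{1}{105853}\right) \left(-318083\right) + 1222 = \frac{318083}{105853} + 1222 = \frac{129670449}{105853}$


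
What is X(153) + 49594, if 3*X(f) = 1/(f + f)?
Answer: 45527293/918 ≈ 49594.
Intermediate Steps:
X(f) = 1/(6*f) (X(f) = 1/(3*(f + f)) = 1/(3*((2*f))) = (1/(2*f))/3 = 1/(6*f))
X(153) + 49594 = (⅙)/153 + 49594 = (⅙)*(1/153) + 49594 = 1/918 + 49594 = 45527293/918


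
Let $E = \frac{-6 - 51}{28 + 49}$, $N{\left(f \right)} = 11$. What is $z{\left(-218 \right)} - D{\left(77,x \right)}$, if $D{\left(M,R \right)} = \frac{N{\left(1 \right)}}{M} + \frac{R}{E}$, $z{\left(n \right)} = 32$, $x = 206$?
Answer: $\frac{123745}{399} \approx 310.14$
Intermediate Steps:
$E = - \frac{57}{77} \approx -0.74026$
$D{\left(M,R \right)} = \frac{11}{M} - \frac{77 R}{57}$ ($D{\left(M,R \right)} = \frac{11}{M} + \frac{R}{- \frac{57}{77}} = \frac{11}{M} + R \left(- \frac{77}{57}\right) = \frac{11}{M} - \frac{77 R}{57}$)
$z{\left(-218 \right)} - D{\left(77,x \right)} = 32 - \left(\frac{11}{77} - \frac{15862}{57}\right) = 32 - \left(11 \cdot \frac{1}{77} - \frac{15862}{57}\right) = 32 - \left(\frac{1}{7} - \frac{15862}{57}\right) = 32 - - \frac{110977}{399} = 32 + \frac{110977}{399} = \frac{123745}{399}$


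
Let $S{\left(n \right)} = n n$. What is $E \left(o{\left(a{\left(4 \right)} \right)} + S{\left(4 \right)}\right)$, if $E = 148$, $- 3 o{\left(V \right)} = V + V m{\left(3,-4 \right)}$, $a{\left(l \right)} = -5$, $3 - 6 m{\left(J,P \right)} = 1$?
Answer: $\frac{24272}{9} \approx 2696.9$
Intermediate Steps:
$m{\left(J,P \right)} = \frac{1}{3}$ ($m{\left(J,P \right)} = \frac{1}{2} - \frac{1}{6} = \frac{1}{3}$)
$o{\left(V \right)} = - \frac{4 V}{9}$ ($o{\left(V \right)} = - \frac{V + V \frac{1}{3}}{3} = - \frac{V + \frac{V}{3}}{3} = - \frac{\frac{4}{3} V}{3} = - \frac{4 V}{9}$)
$S{\left(n \right)} = n^{2}$
$E \left(o{\left(a{\left(4 \right)} \right)} + S{\left(4 \right)}\right) = 148 \left(\left(- \frac{4}{9}\right) \left(-5\right) + 4^{2}\right) = 148 \left(\frac{20}{9} + 16\right) = 148 \cdot \frac{164}{9} = \frac{24272}{9}$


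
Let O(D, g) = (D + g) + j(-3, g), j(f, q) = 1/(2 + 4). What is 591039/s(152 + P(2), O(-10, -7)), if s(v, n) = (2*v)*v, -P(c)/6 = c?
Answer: 591039/39200 ≈ 15.078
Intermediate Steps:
P(c) = -6*c
j(f, q) = ⅙ (j(f, q) = 1/6 = ⅙)
O(D, g) = ⅙ + D + g (O(D, g) = (D + g) + ⅙ = ⅙ + D + g)
s(v, n) = 2*v²
591039/s(152 + P(2), O(-10, -7)) = 591039/((2*(152 - 6*2)²)) = 591039/((2*(152 - 12)²)) = 591039/((2*140²)) = 591039/((2*19600)) = 591039/39200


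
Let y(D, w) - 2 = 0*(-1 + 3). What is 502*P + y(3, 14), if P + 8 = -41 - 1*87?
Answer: -68270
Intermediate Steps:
P = -136 (P = -8 + (-41 - 1*87) = -8 + (-41 - 87) = -8 - 128 = -136)
y(D, w) = 2 (y(D, w) = 2 + 0*(-1 + 3) = 2 + 0*2 = 2 + 0 = 2)
502*P + y(3, 14) = 502*(-136) + 2 = -68272 + 2 = -68270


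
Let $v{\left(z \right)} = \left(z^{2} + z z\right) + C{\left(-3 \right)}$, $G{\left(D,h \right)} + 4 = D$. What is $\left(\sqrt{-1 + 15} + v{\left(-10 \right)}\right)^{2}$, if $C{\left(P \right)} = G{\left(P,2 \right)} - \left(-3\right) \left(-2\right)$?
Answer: $\left(187 + \sqrt{14}\right)^{2} \approx 36382.0$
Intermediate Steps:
$G{\left(D,h \right)} = -4 + D$
$C{\left(P \right)} = -10 + P$ ($C{\left(P \right)} = \left(-4 + P\right) - \left(-3\right) \left(-2\right) = \left(-4 + P\right) - 6 = -10 + P$)
$v{\left(z \right)} = -13 + 2 z^{2}$ ($v{\left(z \right)} = \left(z^{2} + z z\right) - 13 = \left(z^{2} + z^{2}\right) - 13 = 2 z^{2} - 13 = -13 + 2 z^{2}$)
$\left(\sqrt{-1 + 15} + v{\left(-10 \right)}\right)^{2} = \left(\sqrt{-1 + 15} - \left(13 - 2 \left(-10\right)^{2}\right)\right)^{2} = \left(\sqrt{14} + \left(-13 + 2 \cdot 100\right)\right)^{2} = \left(\sqrt{14} + \left(-13 + 200\right)\right)^{2} = \left(\sqrt{14} + 187\right)^{2} = \left(187 + \sqrt{14}\right)^{2}$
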